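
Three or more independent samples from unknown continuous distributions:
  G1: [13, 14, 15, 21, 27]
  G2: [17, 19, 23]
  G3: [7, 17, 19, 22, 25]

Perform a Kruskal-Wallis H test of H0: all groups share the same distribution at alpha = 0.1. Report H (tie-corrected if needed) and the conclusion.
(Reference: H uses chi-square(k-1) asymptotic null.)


Step 1: Combine all N = 13 observations and assign midranks.
sorted (value, group, rank): (7,G3,1), (13,G1,2), (14,G1,3), (15,G1,4), (17,G2,5.5), (17,G3,5.5), (19,G2,7.5), (19,G3,7.5), (21,G1,9), (22,G3,10), (23,G2,11), (25,G3,12), (27,G1,13)
Step 2: Sum ranks within each group.
R_1 = 31 (n_1 = 5)
R_2 = 24 (n_2 = 3)
R_3 = 36 (n_3 = 5)
Step 3: H = 12/(N(N+1)) * sum(R_i^2/n_i) - 3(N+1)
     = 12/(13*14) * (31^2/5 + 24^2/3 + 36^2/5) - 3*14
     = 0.065934 * 643.4 - 42
     = 0.421978.
Step 4: Ties present; correction factor C = 1 - 12/(13^3 - 13) = 0.994505. Corrected H = 0.421978 / 0.994505 = 0.424309.
Step 5: Under H0, H ~ chi^2(2); p-value = 0.808840.
Step 6: alpha = 0.1. fail to reject H0.

H = 0.4243, df = 2, p = 0.808840, fail to reject H0.


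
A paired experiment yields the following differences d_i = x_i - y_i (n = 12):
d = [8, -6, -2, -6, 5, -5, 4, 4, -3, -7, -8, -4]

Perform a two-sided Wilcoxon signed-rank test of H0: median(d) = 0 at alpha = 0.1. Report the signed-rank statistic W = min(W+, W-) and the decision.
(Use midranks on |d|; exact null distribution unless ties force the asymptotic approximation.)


Step 1: Drop any zero differences (none here) and take |d_i|.
|d| = [8, 6, 2, 6, 5, 5, 4, 4, 3, 7, 8, 4]
Step 2: Midrank |d_i| (ties get averaged ranks).
ranks: |8|->11.5, |6|->8.5, |2|->1, |6|->8.5, |5|->6.5, |5|->6.5, |4|->4, |4|->4, |3|->2, |7|->10, |8|->11.5, |4|->4
Step 3: Attach original signs; sum ranks with positive sign and with negative sign.
W+ = 11.5 + 6.5 + 4 + 4 = 26
W- = 8.5 + 1 + 8.5 + 6.5 + 2 + 10 + 11.5 + 4 = 52
(Check: W+ + W- = 78 should equal n(n+1)/2 = 78.)
Step 4: Test statistic W = min(W+, W-) = 26.
Step 5: Ties in |d|, so use the tie-corrected normal approximation.
        E[W] = n(n+1)/4 = 12*13/4 = 39.
        Tie groups: |d|=4 (t=3), |d|=5 (t=2), |d|=6 (t=2), |d|=8 (t=2); sum(t^3 - t) = 42.
        Var[W] = n(n+1)(2n+1)/24 - sum(t^3-t)/48 = 3900/24 - 42/48 = 161.625.
        z = (W - E[W]) / sqrt(Var[W]) = (26 - 39) / 12.7132 = -1.0226.
        Two-sided p = 2*Phi(z) = 0.306516.
Step 6: alpha = 0.1. fail to reject H0.

W+ = 26, W- = 52, W = min = 26, p = 0.306516, fail to reject H0.


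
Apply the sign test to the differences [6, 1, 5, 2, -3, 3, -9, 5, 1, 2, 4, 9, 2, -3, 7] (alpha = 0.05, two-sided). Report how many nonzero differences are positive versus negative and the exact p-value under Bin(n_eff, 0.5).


Step 1: Discard zero differences. Original n = 15; n_eff = number of nonzero differences = 15.
Nonzero differences (with sign): +6, +1, +5, +2, -3, +3, -9, +5, +1, +2, +4, +9, +2, -3, +7
Step 2: Count signs: positive = 12, negative = 3.
Step 3: Under H0: P(positive) = 0.5, so the number of positives S ~ Bin(15, 0.5).
Step 4: Two-sided exact p-value = sum of Bin(15,0.5) probabilities at or below the observed probability = 0.035156.
Step 5: alpha = 0.05. reject H0.

n_eff = 15, pos = 12, neg = 3, p = 0.035156, reject H0.


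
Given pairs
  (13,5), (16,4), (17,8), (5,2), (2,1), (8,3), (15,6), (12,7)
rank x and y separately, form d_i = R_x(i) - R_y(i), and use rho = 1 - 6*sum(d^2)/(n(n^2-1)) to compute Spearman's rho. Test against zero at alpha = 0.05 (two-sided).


Step 1: Rank x and y separately (midranks; no ties here).
rank(x): 13->5, 16->7, 17->8, 5->2, 2->1, 8->3, 15->6, 12->4
rank(y): 5->5, 4->4, 8->8, 2->2, 1->1, 3->3, 6->6, 7->7
Step 2: d_i = R_x(i) - R_y(i); compute d_i^2.
  (5-5)^2=0, (7-4)^2=9, (8-8)^2=0, (2-2)^2=0, (1-1)^2=0, (3-3)^2=0, (6-6)^2=0, (4-7)^2=9
sum(d^2) = 18.
Step 3: rho = 1 - 6*18 / (8*(8^2 - 1)) = 1 - 108/504 = 0.785714.
Step 4: Under H0, t = rho * sqrt((n-2)/(1-rho^2)) = 3.1113 ~ t(6).
Step 5: Two-sided p-value from the t-distribution with 6 df = 0.020815.
Step 6: alpha = 0.05. reject H0.

rho = 0.7857, p = 0.020815, reject H0 at alpha = 0.05.


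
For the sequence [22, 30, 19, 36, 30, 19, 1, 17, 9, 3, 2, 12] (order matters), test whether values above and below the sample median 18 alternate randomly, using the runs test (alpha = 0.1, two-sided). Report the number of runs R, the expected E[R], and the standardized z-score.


Step 1: Compute median = 18; label A = above, B = below.
Labels in order: AAAAAABBBBBB  (n_A = 6, n_B = 6)
Step 2: Count runs R = 2.
Step 3: Under H0 (random ordering), E[R] = 2*n_A*n_B/(n_A+n_B) + 1 = 2*6*6/12 + 1 = 7.0000.
        Var[R] = 2*n_A*n_B*(2*n_A*n_B - n_A - n_B) / ((n_A+n_B)^2 * (n_A+n_B-1)) = 4320/1584 = 2.7273.
        SD[R] = 1.6514.
Step 4: Continuity-corrected z = (R + 0.5 - E[R]) / SD[R] = (2 + 0.5 - 7.0000) / 1.6514 = -2.7249.
Step 5: Two-sided p-value via normal approximation = 2*(1 - Phi(|z|)) = 0.006432.
Step 6: alpha = 0.1. reject H0.

R = 2, z = -2.7249, p = 0.006432, reject H0.


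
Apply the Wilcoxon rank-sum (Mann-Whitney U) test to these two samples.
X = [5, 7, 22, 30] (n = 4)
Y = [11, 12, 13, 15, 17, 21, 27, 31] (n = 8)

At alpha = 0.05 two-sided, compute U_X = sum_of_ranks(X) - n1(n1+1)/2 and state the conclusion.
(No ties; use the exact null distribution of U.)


Step 1: Combine and sort all 12 observations; assign midranks.
sorted (value, group): (5,X), (7,X), (11,Y), (12,Y), (13,Y), (15,Y), (17,Y), (21,Y), (22,X), (27,Y), (30,X), (31,Y)
ranks: 5->1, 7->2, 11->3, 12->4, 13->5, 15->6, 17->7, 21->8, 22->9, 27->10, 30->11, 31->12
Step 2: Rank sum for X: R1 = 1 + 2 + 9 + 11 = 23.
Step 3: U_X = R1 - n1(n1+1)/2 = 23 - 4*5/2 = 23 - 10 = 13.
       U_Y = n1*n2 - U_X = 32 - 13 = 19.
Step 4: No ties, so the exact null distribution of U (based on enumerating the C(12,4) = 495 equally likely rank assignments) gives the two-sided p-value.
Step 5: p-value = 0.682828; compare to alpha = 0.05. fail to reject H0.

U_X = 13, p = 0.682828, fail to reject H0 at alpha = 0.05.


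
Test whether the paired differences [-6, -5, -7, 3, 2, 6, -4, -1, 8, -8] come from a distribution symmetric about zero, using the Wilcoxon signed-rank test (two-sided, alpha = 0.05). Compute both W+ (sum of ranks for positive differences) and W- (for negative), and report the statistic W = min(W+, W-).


Step 1: Drop any zero differences (none here) and take |d_i|.
|d| = [6, 5, 7, 3, 2, 6, 4, 1, 8, 8]
Step 2: Midrank |d_i| (ties get averaged ranks).
ranks: |6|->6.5, |5|->5, |7|->8, |3|->3, |2|->2, |6|->6.5, |4|->4, |1|->1, |8|->9.5, |8|->9.5
Step 3: Attach original signs; sum ranks with positive sign and with negative sign.
W+ = 3 + 2 + 6.5 + 9.5 = 21
W- = 6.5 + 5 + 8 + 4 + 1 + 9.5 = 34
(Check: W+ + W- = 55 should equal n(n+1)/2 = 55.)
Step 4: Test statistic W = min(W+, W-) = 21.
Step 5: Ties in |d|, so use the tie-corrected normal approximation.
        E[W] = n(n+1)/4 = 10*11/4 = 27.5.
        Tie groups: |d|=6 (t=2), |d|=8 (t=2); sum(t^3 - t) = 12.
        Var[W] = n(n+1)(2n+1)/24 - sum(t^3-t)/48 = 2310/24 - 12/48 = 96.
        z = (W - E[W]) / sqrt(Var[W]) = (21 - 27.5) / 9.7980 = -0.6634.
        Two-sided p = 2*Phi(z) = 0.507072.
Step 6: alpha = 0.05. fail to reject H0.

W+ = 21, W- = 34, W = min = 21, p = 0.507072, fail to reject H0.


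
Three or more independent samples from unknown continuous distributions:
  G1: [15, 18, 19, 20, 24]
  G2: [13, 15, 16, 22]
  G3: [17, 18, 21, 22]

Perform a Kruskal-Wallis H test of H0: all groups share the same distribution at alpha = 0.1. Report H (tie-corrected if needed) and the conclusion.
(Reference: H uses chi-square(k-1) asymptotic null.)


Step 1: Combine all N = 13 observations and assign midranks.
sorted (value, group, rank): (13,G2,1), (15,G1,2.5), (15,G2,2.5), (16,G2,4), (17,G3,5), (18,G1,6.5), (18,G3,6.5), (19,G1,8), (20,G1,9), (21,G3,10), (22,G2,11.5), (22,G3,11.5), (24,G1,13)
Step 2: Sum ranks within each group.
R_1 = 39 (n_1 = 5)
R_2 = 19 (n_2 = 4)
R_3 = 33 (n_3 = 4)
Step 3: H = 12/(N(N+1)) * sum(R_i^2/n_i) - 3(N+1)
     = 12/(13*14) * (39^2/5 + 19^2/4 + 33^2/4) - 3*14
     = 0.065934 * 666.7 - 42
     = 1.958242.
Step 4: Ties present; correction factor C = 1 - 18/(13^3 - 13) = 0.991758. Corrected H = 1.958242 / 0.991758 = 1.974515.
Step 5: Under H0, H ~ chi^2(2); p-value = 0.372597.
Step 6: alpha = 0.1. fail to reject H0.

H = 1.9745, df = 2, p = 0.372597, fail to reject H0.


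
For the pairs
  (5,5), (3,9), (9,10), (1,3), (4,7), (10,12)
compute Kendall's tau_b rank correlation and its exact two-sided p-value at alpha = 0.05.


Step 1: Enumerate the 15 unordered pairs (i,j) with i<j and classify each by sign(x_j-x_i) * sign(y_j-y_i).
  (1,2):dx=-2,dy=+4->D; (1,3):dx=+4,dy=+5->C; (1,4):dx=-4,dy=-2->C; (1,5):dx=-1,dy=+2->D
  (1,6):dx=+5,dy=+7->C; (2,3):dx=+6,dy=+1->C; (2,4):dx=-2,dy=-6->C; (2,5):dx=+1,dy=-2->D
  (2,6):dx=+7,dy=+3->C; (3,4):dx=-8,dy=-7->C; (3,5):dx=-5,dy=-3->C; (3,6):dx=+1,dy=+2->C
  (4,5):dx=+3,dy=+4->C; (4,6):dx=+9,dy=+9->C; (5,6):dx=+6,dy=+5->C
Step 2: C = 12, D = 3, total pairs = 15.
Step 3: tau = (C - D)/(n(n-1)/2) = (12 - 3)/15 = 0.600000.
Step 4: Exact two-sided p-value (enumerate n! = 720 permutations of y under H0): p = 0.136111.
Step 5: alpha = 0.05. fail to reject H0.

tau_b = 0.6000 (C=12, D=3), p = 0.136111, fail to reject H0.


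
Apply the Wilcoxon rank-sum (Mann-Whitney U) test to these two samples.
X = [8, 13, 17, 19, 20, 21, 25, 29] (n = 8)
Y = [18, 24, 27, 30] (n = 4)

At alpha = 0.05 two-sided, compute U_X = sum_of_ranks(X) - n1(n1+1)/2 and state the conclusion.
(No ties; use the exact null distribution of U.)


Step 1: Combine and sort all 12 observations; assign midranks.
sorted (value, group): (8,X), (13,X), (17,X), (18,Y), (19,X), (20,X), (21,X), (24,Y), (25,X), (27,Y), (29,X), (30,Y)
ranks: 8->1, 13->2, 17->3, 18->4, 19->5, 20->6, 21->7, 24->8, 25->9, 27->10, 29->11, 30->12
Step 2: Rank sum for X: R1 = 1 + 2 + 3 + 5 + 6 + 7 + 9 + 11 = 44.
Step 3: U_X = R1 - n1(n1+1)/2 = 44 - 8*9/2 = 44 - 36 = 8.
       U_Y = n1*n2 - U_X = 32 - 8 = 24.
Step 4: No ties, so the exact null distribution of U (based on enumerating the C(12,8) = 495 equally likely rank assignments) gives the two-sided p-value.
Step 5: p-value = 0.214141; compare to alpha = 0.05. fail to reject H0.

U_X = 8, p = 0.214141, fail to reject H0 at alpha = 0.05.


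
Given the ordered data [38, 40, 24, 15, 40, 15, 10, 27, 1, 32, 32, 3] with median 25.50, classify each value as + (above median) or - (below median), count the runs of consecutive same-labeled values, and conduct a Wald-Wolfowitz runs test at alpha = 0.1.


Step 1: Compute median = 25.50; label A = above, B = below.
Labels in order: AABBABBABAAB  (n_A = 6, n_B = 6)
Step 2: Count runs R = 8.
Step 3: Under H0 (random ordering), E[R] = 2*n_A*n_B/(n_A+n_B) + 1 = 2*6*6/12 + 1 = 7.0000.
        Var[R] = 2*n_A*n_B*(2*n_A*n_B - n_A - n_B) / ((n_A+n_B)^2 * (n_A+n_B-1)) = 4320/1584 = 2.7273.
        SD[R] = 1.6514.
Step 4: Continuity-corrected z = (R - 0.5 - E[R]) / SD[R] = (8 - 0.5 - 7.0000) / 1.6514 = 0.3028.
Step 5: Two-sided p-value via normal approximation = 2*(1 - Phi(|z|)) = 0.762069.
Step 6: alpha = 0.1. fail to reject H0.

R = 8, z = 0.3028, p = 0.762069, fail to reject H0.


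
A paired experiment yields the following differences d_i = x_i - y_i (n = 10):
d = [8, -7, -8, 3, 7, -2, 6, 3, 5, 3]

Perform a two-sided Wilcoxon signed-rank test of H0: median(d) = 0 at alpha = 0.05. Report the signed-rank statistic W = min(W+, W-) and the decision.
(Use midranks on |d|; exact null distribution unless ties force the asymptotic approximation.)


Step 1: Drop any zero differences (none here) and take |d_i|.
|d| = [8, 7, 8, 3, 7, 2, 6, 3, 5, 3]
Step 2: Midrank |d_i| (ties get averaged ranks).
ranks: |8|->9.5, |7|->7.5, |8|->9.5, |3|->3, |7|->7.5, |2|->1, |6|->6, |3|->3, |5|->5, |3|->3
Step 3: Attach original signs; sum ranks with positive sign and with negative sign.
W+ = 9.5 + 3 + 7.5 + 6 + 3 + 5 + 3 = 37
W- = 7.5 + 9.5 + 1 = 18
(Check: W+ + W- = 55 should equal n(n+1)/2 = 55.)
Step 4: Test statistic W = min(W+, W-) = 18.
Step 5: Ties in |d|, so use the tie-corrected normal approximation.
        E[W] = n(n+1)/4 = 10*11/4 = 27.5.
        Tie groups: |d|=3 (t=3), |d|=7 (t=2), |d|=8 (t=2); sum(t^3 - t) = 36.
        Var[W] = n(n+1)(2n+1)/24 - sum(t^3-t)/48 = 2310/24 - 36/48 = 95.5.
        z = (W - E[W]) / sqrt(Var[W]) = (18 - 27.5) / 9.7724 = -0.9721.
        Two-sided p = 2*Phi(z) = 0.330989.
Step 6: alpha = 0.05. fail to reject H0.

W+ = 37, W- = 18, W = min = 18, p = 0.330989, fail to reject H0.


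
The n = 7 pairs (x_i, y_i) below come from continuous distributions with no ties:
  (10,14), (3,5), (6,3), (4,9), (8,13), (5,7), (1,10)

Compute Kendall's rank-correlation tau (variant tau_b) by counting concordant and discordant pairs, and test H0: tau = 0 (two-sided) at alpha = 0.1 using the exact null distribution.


Step 1: Enumerate the 21 unordered pairs (i,j) with i<j and classify each by sign(x_j-x_i) * sign(y_j-y_i).
  (1,2):dx=-7,dy=-9->C; (1,3):dx=-4,dy=-11->C; (1,4):dx=-6,dy=-5->C; (1,5):dx=-2,dy=-1->C
  (1,6):dx=-5,dy=-7->C; (1,7):dx=-9,dy=-4->C; (2,3):dx=+3,dy=-2->D; (2,4):dx=+1,dy=+4->C
  (2,5):dx=+5,dy=+8->C; (2,6):dx=+2,dy=+2->C; (2,7):dx=-2,dy=+5->D; (3,4):dx=-2,dy=+6->D
  (3,5):dx=+2,dy=+10->C; (3,6):dx=-1,dy=+4->D; (3,7):dx=-5,dy=+7->D; (4,5):dx=+4,dy=+4->C
  (4,6):dx=+1,dy=-2->D; (4,7):dx=-3,dy=+1->D; (5,6):dx=-3,dy=-6->C; (5,7):dx=-7,dy=-3->C
  (6,7):dx=-4,dy=+3->D
Step 2: C = 13, D = 8, total pairs = 21.
Step 3: tau = (C - D)/(n(n-1)/2) = (13 - 8)/21 = 0.238095.
Step 4: Exact two-sided p-value (enumerate n! = 5040 permutations of y under H0): p = 0.561905.
Step 5: alpha = 0.1. fail to reject H0.

tau_b = 0.2381 (C=13, D=8), p = 0.561905, fail to reject H0.


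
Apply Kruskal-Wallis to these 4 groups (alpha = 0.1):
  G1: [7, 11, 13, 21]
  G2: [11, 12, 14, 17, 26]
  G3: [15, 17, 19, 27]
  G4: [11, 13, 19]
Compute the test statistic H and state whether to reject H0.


Step 1: Combine all N = 16 observations and assign midranks.
sorted (value, group, rank): (7,G1,1), (11,G1,3), (11,G2,3), (11,G4,3), (12,G2,5), (13,G1,6.5), (13,G4,6.5), (14,G2,8), (15,G3,9), (17,G2,10.5), (17,G3,10.5), (19,G3,12.5), (19,G4,12.5), (21,G1,14), (26,G2,15), (27,G3,16)
Step 2: Sum ranks within each group.
R_1 = 24.5 (n_1 = 4)
R_2 = 41.5 (n_2 = 5)
R_3 = 48 (n_3 = 4)
R_4 = 22 (n_4 = 3)
Step 3: H = 12/(N(N+1)) * sum(R_i^2/n_i) - 3(N+1)
     = 12/(16*17) * (24.5^2/4 + 41.5^2/5 + 48^2/4 + 22^2/3) - 3*17
     = 0.044118 * 1231.85 - 51
     = 3.346140.
Step 4: Ties present; correction factor C = 1 - 42/(16^3 - 16) = 0.989706. Corrected H = 3.346140 / 0.989706 = 3.380944.
Step 5: Under H0, H ~ chi^2(3); p-value = 0.336535.
Step 6: alpha = 0.1. fail to reject H0.

H = 3.3809, df = 3, p = 0.336535, fail to reject H0.


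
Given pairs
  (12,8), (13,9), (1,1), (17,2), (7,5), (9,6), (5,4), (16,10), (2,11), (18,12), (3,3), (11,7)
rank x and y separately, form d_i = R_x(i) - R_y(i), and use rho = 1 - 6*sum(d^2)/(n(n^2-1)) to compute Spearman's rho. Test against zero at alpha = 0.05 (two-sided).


Step 1: Rank x and y separately (midranks; no ties here).
rank(x): 12->8, 13->9, 1->1, 17->11, 7->5, 9->6, 5->4, 16->10, 2->2, 18->12, 3->3, 11->7
rank(y): 8->8, 9->9, 1->1, 2->2, 5->5, 6->6, 4->4, 10->10, 11->11, 12->12, 3->3, 7->7
Step 2: d_i = R_x(i) - R_y(i); compute d_i^2.
  (8-8)^2=0, (9-9)^2=0, (1-1)^2=0, (11-2)^2=81, (5-5)^2=0, (6-6)^2=0, (4-4)^2=0, (10-10)^2=0, (2-11)^2=81, (12-12)^2=0, (3-3)^2=0, (7-7)^2=0
sum(d^2) = 162.
Step 3: rho = 1 - 6*162 / (12*(12^2 - 1)) = 1 - 972/1716 = 0.433566.
Step 4: Under H0, t = rho * sqrt((n-2)/(1-rho^2)) = 1.5215 ~ t(10).
Step 5: Two-sided p-value from the t-distribution with 10 df = 0.159106.
Step 6: alpha = 0.05. fail to reject H0.

rho = 0.4336, p = 0.159106, fail to reject H0 at alpha = 0.05.


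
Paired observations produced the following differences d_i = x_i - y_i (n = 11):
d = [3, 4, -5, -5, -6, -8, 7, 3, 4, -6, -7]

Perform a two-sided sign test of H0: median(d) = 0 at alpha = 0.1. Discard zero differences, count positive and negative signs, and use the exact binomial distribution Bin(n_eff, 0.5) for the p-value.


Step 1: Discard zero differences. Original n = 11; n_eff = number of nonzero differences = 11.
Nonzero differences (with sign): +3, +4, -5, -5, -6, -8, +7, +3, +4, -6, -7
Step 2: Count signs: positive = 5, negative = 6.
Step 3: Under H0: P(positive) = 0.5, so the number of positives S ~ Bin(11, 0.5).
Step 4: Two-sided exact p-value = sum of Bin(11,0.5) probabilities at or below the observed probability = 1.000000.
Step 5: alpha = 0.1. fail to reject H0.

n_eff = 11, pos = 5, neg = 6, p = 1.000000, fail to reject H0.


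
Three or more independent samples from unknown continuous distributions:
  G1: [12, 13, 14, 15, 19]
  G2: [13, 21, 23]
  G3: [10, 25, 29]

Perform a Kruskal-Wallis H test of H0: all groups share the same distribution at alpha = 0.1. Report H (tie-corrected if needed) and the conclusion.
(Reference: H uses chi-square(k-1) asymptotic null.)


Step 1: Combine all N = 11 observations and assign midranks.
sorted (value, group, rank): (10,G3,1), (12,G1,2), (13,G1,3.5), (13,G2,3.5), (14,G1,5), (15,G1,6), (19,G1,7), (21,G2,8), (23,G2,9), (25,G3,10), (29,G3,11)
Step 2: Sum ranks within each group.
R_1 = 23.5 (n_1 = 5)
R_2 = 20.5 (n_2 = 3)
R_3 = 22 (n_3 = 3)
Step 3: H = 12/(N(N+1)) * sum(R_i^2/n_i) - 3(N+1)
     = 12/(11*12) * (23.5^2/5 + 20.5^2/3 + 22^2/3) - 3*12
     = 0.090909 * 411.867 - 36
     = 1.442424.
Step 4: Ties present; correction factor C = 1 - 6/(11^3 - 11) = 0.995455. Corrected H = 1.442424 / 0.995455 = 1.449011.
Step 5: Under H0, H ~ chi^2(2); p-value = 0.484564.
Step 6: alpha = 0.1. fail to reject H0.

H = 1.4490, df = 2, p = 0.484564, fail to reject H0.


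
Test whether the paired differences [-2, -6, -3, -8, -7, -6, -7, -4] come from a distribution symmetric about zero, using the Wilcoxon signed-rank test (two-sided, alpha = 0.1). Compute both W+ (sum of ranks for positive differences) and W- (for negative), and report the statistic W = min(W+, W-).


Step 1: Drop any zero differences (none here) and take |d_i|.
|d| = [2, 6, 3, 8, 7, 6, 7, 4]
Step 2: Midrank |d_i| (ties get averaged ranks).
ranks: |2|->1, |6|->4.5, |3|->2, |8|->8, |7|->6.5, |6|->4.5, |7|->6.5, |4|->3
Step 3: Attach original signs; sum ranks with positive sign and with negative sign.
W+ = 0 = 0
W- = 1 + 4.5 + 2 + 8 + 6.5 + 4.5 + 6.5 + 3 = 36
(Check: W+ + W- = 36 should equal n(n+1)/2 = 36.)
Step 4: Test statistic W = min(W+, W-) = 0.
Step 5: Ties in |d|, so use the tie-corrected normal approximation.
        E[W] = n(n+1)/4 = 8*9/4 = 18.
        Tie groups: |d|=6 (t=2), |d|=7 (t=2); sum(t^3 - t) = 12.
        Var[W] = n(n+1)(2n+1)/24 - sum(t^3-t)/48 = 1224/24 - 12/48 = 50.75.
        z = (W - E[W]) / sqrt(Var[W]) = (0 - 18) / 7.1239 = -2.5267.
        Two-sided p = 2*Phi(z) = 0.011514.
Step 6: alpha = 0.1. reject H0.

W+ = 0, W- = 36, W = min = 0, p = 0.011514, reject H0.


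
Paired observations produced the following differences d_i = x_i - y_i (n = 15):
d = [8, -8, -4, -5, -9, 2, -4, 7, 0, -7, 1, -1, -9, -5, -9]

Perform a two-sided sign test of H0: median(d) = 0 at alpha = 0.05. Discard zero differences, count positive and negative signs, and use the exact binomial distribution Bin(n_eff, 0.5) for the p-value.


Step 1: Discard zero differences. Original n = 15; n_eff = number of nonzero differences = 14.
Nonzero differences (with sign): +8, -8, -4, -5, -9, +2, -4, +7, -7, +1, -1, -9, -5, -9
Step 2: Count signs: positive = 4, negative = 10.
Step 3: Under H0: P(positive) = 0.5, so the number of positives S ~ Bin(14, 0.5).
Step 4: Two-sided exact p-value = sum of Bin(14,0.5) probabilities at or below the observed probability = 0.179565.
Step 5: alpha = 0.05. fail to reject H0.

n_eff = 14, pos = 4, neg = 10, p = 0.179565, fail to reject H0.


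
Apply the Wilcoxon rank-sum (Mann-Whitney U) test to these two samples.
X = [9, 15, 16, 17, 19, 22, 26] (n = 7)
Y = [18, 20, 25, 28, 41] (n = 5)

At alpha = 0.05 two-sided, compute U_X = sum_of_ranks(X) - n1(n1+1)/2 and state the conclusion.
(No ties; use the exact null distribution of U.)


Step 1: Combine and sort all 12 observations; assign midranks.
sorted (value, group): (9,X), (15,X), (16,X), (17,X), (18,Y), (19,X), (20,Y), (22,X), (25,Y), (26,X), (28,Y), (41,Y)
ranks: 9->1, 15->2, 16->3, 17->4, 18->5, 19->6, 20->7, 22->8, 25->9, 26->10, 28->11, 41->12
Step 2: Rank sum for X: R1 = 1 + 2 + 3 + 4 + 6 + 8 + 10 = 34.
Step 3: U_X = R1 - n1(n1+1)/2 = 34 - 7*8/2 = 34 - 28 = 6.
       U_Y = n1*n2 - U_X = 35 - 6 = 29.
Step 4: No ties, so the exact null distribution of U (based on enumerating the C(12,7) = 792 equally likely rank assignments) gives the two-sided p-value.
Step 5: p-value = 0.073232; compare to alpha = 0.05. fail to reject H0.

U_X = 6, p = 0.073232, fail to reject H0 at alpha = 0.05.


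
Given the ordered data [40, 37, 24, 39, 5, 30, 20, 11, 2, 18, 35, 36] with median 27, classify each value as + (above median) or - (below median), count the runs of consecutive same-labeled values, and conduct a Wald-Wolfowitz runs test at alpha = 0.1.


Step 1: Compute median = 27; label A = above, B = below.
Labels in order: AABABABBBBAA  (n_A = 6, n_B = 6)
Step 2: Count runs R = 7.
Step 3: Under H0 (random ordering), E[R] = 2*n_A*n_B/(n_A+n_B) + 1 = 2*6*6/12 + 1 = 7.0000.
        Var[R] = 2*n_A*n_B*(2*n_A*n_B - n_A - n_B) / ((n_A+n_B)^2 * (n_A+n_B-1)) = 4320/1584 = 2.7273.
        SD[R] = 1.6514.
Step 4: R = E[R], so z = 0 with no continuity correction.
Step 5: Two-sided p-value via normal approximation = 2*(1 - Phi(|z|)) = 1.000000.
Step 6: alpha = 0.1. fail to reject H0.

R = 7, z = 0.0000, p = 1.000000, fail to reject H0.


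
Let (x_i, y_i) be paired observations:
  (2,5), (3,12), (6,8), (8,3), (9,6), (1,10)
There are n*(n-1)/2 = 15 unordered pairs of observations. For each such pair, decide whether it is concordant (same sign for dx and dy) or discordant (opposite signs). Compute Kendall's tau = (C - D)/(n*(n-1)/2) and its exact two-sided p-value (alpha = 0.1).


Step 1: Enumerate the 15 unordered pairs (i,j) with i<j and classify each by sign(x_j-x_i) * sign(y_j-y_i).
  (1,2):dx=+1,dy=+7->C; (1,3):dx=+4,dy=+3->C; (1,4):dx=+6,dy=-2->D; (1,5):dx=+7,dy=+1->C
  (1,6):dx=-1,dy=+5->D; (2,3):dx=+3,dy=-4->D; (2,4):dx=+5,dy=-9->D; (2,5):dx=+6,dy=-6->D
  (2,6):dx=-2,dy=-2->C; (3,4):dx=+2,dy=-5->D; (3,5):dx=+3,dy=-2->D; (3,6):dx=-5,dy=+2->D
  (4,5):dx=+1,dy=+3->C; (4,6):dx=-7,dy=+7->D; (5,6):dx=-8,dy=+4->D
Step 2: C = 5, D = 10, total pairs = 15.
Step 3: tau = (C - D)/(n(n-1)/2) = (5 - 10)/15 = -0.333333.
Step 4: Exact two-sided p-value (enumerate n! = 720 permutations of y under H0): p = 0.469444.
Step 5: alpha = 0.1. fail to reject H0.

tau_b = -0.3333 (C=5, D=10), p = 0.469444, fail to reject H0.


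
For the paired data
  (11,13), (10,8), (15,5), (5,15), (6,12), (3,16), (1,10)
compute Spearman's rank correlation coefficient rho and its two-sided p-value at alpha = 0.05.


Step 1: Rank x and y separately (midranks; no ties here).
rank(x): 11->6, 10->5, 15->7, 5->3, 6->4, 3->2, 1->1
rank(y): 13->5, 8->2, 5->1, 15->6, 12->4, 16->7, 10->3
Step 2: d_i = R_x(i) - R_y(i); compute d_i^2.
  (6-5)^2=1, (5-2)^2=9, (7-1)^2=36, (3-6)^2=9, (4-4)^2=0, (2-7)^2=25, (1-3)^2=4
sum(d^2) = 84.
Step 3: rho = 1 - 6*84 / (7*(7^2 - 1)) = 1 - 504/336 = -0.500000.
Step 4: Under H0, t = rho * sqrt((n-2)/(1-rho^2)) = -1.2910 ~ t(5).
Step 5: Two-sided p-value from the t-distribution with 5 df = 0.253170.
Step 6: alpha = 0.05. fail to reject H0.

rho = -0.5000, p = 0.253170, fail to reject H0 at alpha = 0.05.


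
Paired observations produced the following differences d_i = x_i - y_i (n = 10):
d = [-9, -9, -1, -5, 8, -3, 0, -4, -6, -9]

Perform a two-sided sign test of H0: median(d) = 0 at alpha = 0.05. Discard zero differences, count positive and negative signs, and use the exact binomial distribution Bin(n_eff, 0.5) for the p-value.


Step 1: Discard zero differences. Original n = 10; n_eff = number of nonzero differences = 9.
Nonzero differences (with sign): -9, -9, -1, -5, +8, -3, -4, -6, -9
Step 2: Count signs: positive = 1, negative = 8.
Step 3: Under H0: P(positive) = 0.5, so the number of positives S ~ Bin(9, 0.5).
Step 4: Two-sided exact p-value = sum of Bin(9,0.5) probabilities at or below the observed probability = 0.039062.
Step 5: alpha = 0.05. reject H0.

n_eff = 9, pos = 1, neg = 8, p = 0.039062, reject H0.


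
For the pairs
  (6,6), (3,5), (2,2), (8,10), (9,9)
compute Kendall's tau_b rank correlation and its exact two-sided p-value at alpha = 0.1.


Step 1: Enumerate the 10 unordered pairs (i,j) with i<j and classify each by sign(x_j-x_i) * sign(y_j-y_i).
  (1,2):dx=-3,dy=-1->C; (1,3):dx=-4,dy=-4->C; (1,4):dx=+2,dy=+4->C; (1,5):dx=+3,dy=+3->C
  (2,3):dx=-1,dy=-3->C; (2,4):dx=+5,dy=+5->C; (2,5):dx=+6,dy=+4->C; (3,4):dx=+6,dy=+8->C
  (3,5):dx=+7,dy=+7->C; (4,5):dx=+1,dy=-1->D
Step 2: C = 9, D = 1, total pairs = 10.
Step 3: tau = (C - D)/(n(n-1)/2) = (9 - 1)/10 = 0.800000.
Step 4: Exact two-sided p-value (enumerate n! = 120 permutations of y under H0): p = 0.083333.
Step 5: alpha = 0.1. reject H0.

tau_b = 0.8000 (C=9, D=1), p = 0.083333, reject H0.


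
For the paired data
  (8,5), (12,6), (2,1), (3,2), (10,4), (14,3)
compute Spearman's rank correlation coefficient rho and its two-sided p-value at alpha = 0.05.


Step 1: Rank x and y separately (midranks; no ties here).
rank(x): 8->3, 12->5, 2->1, 3->2, 10->4, 14->6
rank(y): 5->5, 6->6, 1->1, 2->2, 4->4, 3->3
Step 2: d_i = R_x(i) - R_y(i); compute d_i^2.
  (3-5)^2=4, (5-6)^2=1, (1-1)^2=0, (2-2)^2=0, (4-4)^2=0, (6-3)^2=9
sum(d^2) = 14.
Step 3: rho = 1 - 6*14 / (6*(6^2 - 1)) = 1 - 84/210 = 0.600000.
Step 4: Under H0, t = rho * sqrt((n-2)/(1-rho^2)) = 1.5000 ~ t(4).
Step 5: Two-sided p-value from the t-distribution with 4 df = 0.208000.
Step 6: alpha = 0.05. fail to reject H0.

rho = 0.6000, p = 0.208000, fail to reject H0 at alpha = 0.05.


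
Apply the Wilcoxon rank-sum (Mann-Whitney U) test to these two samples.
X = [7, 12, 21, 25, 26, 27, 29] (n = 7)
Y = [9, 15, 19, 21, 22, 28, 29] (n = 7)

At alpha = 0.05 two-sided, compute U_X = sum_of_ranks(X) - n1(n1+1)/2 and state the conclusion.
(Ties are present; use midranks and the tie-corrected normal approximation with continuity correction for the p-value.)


Step 1: Combine and sort all 14 observations; assign midranks.
sorted (value, group): (7,X), (9,Y), (12,X), (15,Y), (19,Y), (21,X), (21,Y), (22,Y), (25,X), (26,X), (27,X), (28,Y), (29,X), (29,Y)
ranks: 7->1, 9->2, 12->3, 15->4, 19->5, 21->6.5, 21->6.5, 22->8, 25->9, 26->10, 27->11, 28->12, 29->13.5, 29->13.5
Step 2: Rank sum for X: R1 = 1 + 3 + 6.5 + 9 + 10 + 11 + 13.5 = 54.
Step 3: U_X = R1 - n1(n1+1)/2 = 54 - 7*8/2 = 54 - 28 = 26.
       U_Y = n1*n2 - U_X = 49 - 26 = 23.
Step 4: Ties are present, so use the tie-corrected normal approximation (with continuity correction) for the p-value.
Step 5: p-value = 0.898104; compare to alpha = 0.05. fail to reject H0.

U_X = 26, p = 0.898104, fail to reject H0 at alpha = 0.05.


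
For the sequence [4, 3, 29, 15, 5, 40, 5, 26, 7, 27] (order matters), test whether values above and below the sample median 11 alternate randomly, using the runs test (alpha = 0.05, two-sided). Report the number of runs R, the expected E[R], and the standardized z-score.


Step 1: Compute median = 11; label A = above, B = below.
Labels in order: BBAABABABA  (n_A = 5, n_B = 5)
Step 2: Count runs R = 8.
Step 3: Under H0 (random ordering), E[R] = 2*n_A*n_B/(n_A+n_B) + 1 = 2*5*5/10 + 1 = 6.0000.
        Var[R] = 2*n_A*n_B*(2*n_A*n_B - n_A - n_B) / ((n_A+n_B)^2 * (n_A+n_B-1)) = 2000/900 = 2.2222.
        SD[R] = 1.4907.
Step 4: Continuity-corrected z = (R - 0.5 - E[R]) / SD[R] = (8 - 0.5 - 6.0000) / 1.4907 = 1.0062.
Step 5: Two-sided p-value via normal approximation = 2*(1 - Phi(|z|)) = 0.314305.
Step 6: alpha = 0.05. fail to reject H0.

R = 8, z = 1.0062, p = 0.314305, fail to reject H0.


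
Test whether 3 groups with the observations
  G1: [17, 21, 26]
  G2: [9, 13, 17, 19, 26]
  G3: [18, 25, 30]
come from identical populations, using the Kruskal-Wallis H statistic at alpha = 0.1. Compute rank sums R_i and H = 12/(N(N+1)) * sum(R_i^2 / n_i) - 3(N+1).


Step 1: Combine all N = 11 observations and assign midranks.
sorted (value, group, rank): (9,G2,1), (13,G2,2), (17,G1,3.5), (17,G2,3.5), (18,G3,5), (19,G2,6), (21,G1,7), (25,G3,8), (26,G1,9.5), (26,G2,9.5), (30,G3,11)
Step 2: Sum ranks within each group.
R_1 = 20 (n_1 = 3)
R_2 = 22 (n_2 = 5)
R_3 = 24 (n_3 = 3)
Step 3: H = 12/(N(N+1)) * sum(R_i^2/n_i) - 3(N+1)
     = 12/(11*12) * (20^2/3 + 22^2/5 + 24^2/3) - 3*12
     = 0.090909 * 422.133 - 36
     = 2.375758.
Step 4: Ties present; correction factor C = 1 - 12/(11^3 - 11) = 0.990909. Corrected H = 2.375758 / 0.990909 = 2.397554.
Step 5: Under H0, H ~ chi^2(2); p-value = 0.301563.
Step 6: alpha = 0.1. fail to reject H0.

H = 2.3976, df = 2, p = 0.301563, fail to reject H0.


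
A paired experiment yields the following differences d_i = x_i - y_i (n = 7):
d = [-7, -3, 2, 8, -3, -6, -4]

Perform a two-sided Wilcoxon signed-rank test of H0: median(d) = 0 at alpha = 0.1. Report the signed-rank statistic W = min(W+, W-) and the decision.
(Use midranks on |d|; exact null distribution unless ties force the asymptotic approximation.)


Step 1: Drop any zero differences (none here) and take |d_i|.
|d| = [7, 3, 2, 8, 3, 6, 4]
Step 2: Midrank |d_i| (ties get averaged ranks).
ranks: |7|->6, |3|->2.5, |2|->1, |8|->7, |3|->2.5, |6|->5, |4|->4
Step 3: Attach original signs; sum ranks with positive sign and with negative sign.
W+ = 1 + 7 = 8
W- = 6 + 2.5 + 2.5 + 5 + 4 = 20
(Check: W+ + W- = 28 should equal n(n+1)/2 = 28.)
Step 4: Test statistic W = min(W+, W-) = 8.
Step 5: Ties in |d|, so use the tie-corrected normal approximation.
        E[W] = n(n+1)/4 = 7*8/4 = 14.
        Tie groups: |d|=3 (t=2); sum(t^3 - t) = 6.
        Var[W] = n(n+1)(2n+1)/24 - sum(t^3-t)/48 = 840/24 - 6/48 = 34.875.
        z = (W - E[W]) / sqrt(Var[W]) = (8 - 14) / 5.9055 = -1.0160.
        Two-sided p = 2*Phi(z) = 0.309629.
Step 6: alpha = 0.1. fail to reject H0.

W+ = 8, W- = 20, W = min = 8, p = 0.309629, fail to reject H0.


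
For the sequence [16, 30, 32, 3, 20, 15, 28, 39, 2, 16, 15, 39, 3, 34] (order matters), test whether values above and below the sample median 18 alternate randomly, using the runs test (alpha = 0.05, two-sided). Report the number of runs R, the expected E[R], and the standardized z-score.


Step 1: Compute median = 18; label A = above, B = below.
Labels in order: BAABABAABBBABA  (n_A = 7, n_B = 7)
Step 2: Count runs R = 10.
Step 3: Under H0 (random ordering), E[R] = 2*n_A*n_B/(n_A+n_B) + 1 = 2*7*7/14 + 1 = 8.0000.
        Var[R] = 2*n_A*n_B*(2*n_A*n_B - n_A - n_B) / ((n_A+n_B)^2 * (n_A+n_B-1)) = 8232/2548 = 3.2308.
        SD[R] = 1.7974.
Step 4: Continuity-corrected z = (R - 0.5 - E[R]) / SD[R] = (10 - 0.5 - 8.0000) / 1.7974 = 0.8345.
Step 5: Two-sided p-value via normal approximation = 2*(1 - Phi(|z|)) = 0.403986.
Step 6: alpha = 0.05. fail to reject H0.

R = 10, z = 0.8345, p = 0.403986, fail to reject H0.


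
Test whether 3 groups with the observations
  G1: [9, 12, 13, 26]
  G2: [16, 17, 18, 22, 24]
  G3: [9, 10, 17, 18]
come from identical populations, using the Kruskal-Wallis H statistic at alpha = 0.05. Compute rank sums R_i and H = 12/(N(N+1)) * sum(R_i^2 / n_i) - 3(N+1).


Step 1: Combine all N = 13 observations and assign midranks.
sorted (value, group, rank): (9,G1,1.5), (9,G3,1.5), (10,G3,3), (12,G1,4), (13,G1,5), (16,G2,6), (17,G2,7.5), (17,G3,7.5), (18,G2,9.5), (18,G3,9.5), (22,G2,11), (24,G2,12), (26,G1,13)
Step 2: Sum ranks within each group.
R_1 = 23.5 (n_1 = 4)
R_2 = 46 (n_2 = 5)
R_3 = 21.5 (n_3 = 4)
Step 3: H = 12/(N(N+1)) * sum(R_i^2/n_i) - 3(N+1)
     = 12/(13*14) * (23.5^2/4 + 46^2/5 + 21.5^2/4) - 3*14
     = 0.065934 * 676.825 - 42
     = 2.625824.
Step 4: Ties present; correction factor C = 1 - 18/(13^3 - 13) = 0.991758. Corrected H = 2.625824 / 0.991758 = 2.647645.
Step 5: Under H0, H ~ chi^2(2); p-value = 0.266116.
Step 6: alpha = 0.05. fail to reject H0.

H = 2.6476, df = 2, p = 0.266116, fail to reject H0.


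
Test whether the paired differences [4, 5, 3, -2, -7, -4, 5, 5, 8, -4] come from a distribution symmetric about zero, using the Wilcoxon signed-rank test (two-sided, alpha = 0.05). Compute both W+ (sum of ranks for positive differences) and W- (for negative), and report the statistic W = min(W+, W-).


Step 1: Drop any zero differences (none here) and take |d_i|.
|d| = [4, 5, 3, 2, 7, 4, 5, 5, 8, 4]
Step 2: Midrank |d_i| (ties get averaged ranks).
ranks: |4|->4, |5|->7, |3|->2, |2|->1, |7|->9, |4|->4, |5|->7, |5|->7, |8|->10, |4|->4
Step 3: Attach original signs; sum ranks with positive sign and with negative sign.
W+ = 4 + 7 + 2 + 7 + 7 + 10 = 37
W- = 1 + 9 + 4 + 4 = 18
(Check: W+ + W- = 55 should equal n(n+1)/2 = 55.)
Step 4: Test statistic W = min(W+, W-) = 18.
Step 5: Ties in |d|, so use the tie-corrected normal approximation.
        E[W] = n(n+1)/4 = 10*11/4 = 27.5.
        Tie groups: |d|=4 (t=3), |d|=5 (t=3); sum(t^3 - t) = 48.
        Var[W] = n(n+1)(2n+1)/24 - sum(t^3-t)/48 = 2310/24 - 48/48 = 95.25.
        z = (W - E[W]) / sqrt(Var[W]) = (18 - 27.5) / 9.7596 = -0.9734.
        Two-sided p = 2*Phi(z) = 0.330355.
Step 6: alpha = 0.05. fail to reject H0.

W+ = 37, W- = 18, W = min = 18, p = 0.330355, fail to reject H0.


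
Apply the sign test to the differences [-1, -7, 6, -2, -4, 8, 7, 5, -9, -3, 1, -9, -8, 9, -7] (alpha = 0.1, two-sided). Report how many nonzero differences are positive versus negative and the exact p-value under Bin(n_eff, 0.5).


Step 1: Discard zero differences. Original n = 15; n_eff = number of nonzero differences = 15.
Nonzero differences (with sign): -1, -7, +6, -2, -4, +8, +7, +5, -9, -3, +1, -9, -8, +9, -7
Step 2: Count signs: positive = 6, negative = 9.
Step 3: Under H0: P(positive) = 0.5, so the number of positives S ~ Bin(15, 0.5).
Step 4: Two-sided exact p-value = sum of Bin(15,0.5) probabilities at or below the observed probability = 0.607239.
Step 5: alpha = 0.1. fail to reject H0.

n_eff = 15, pos = 6, neg = 9, p = 0.607239, fail to reject H0.


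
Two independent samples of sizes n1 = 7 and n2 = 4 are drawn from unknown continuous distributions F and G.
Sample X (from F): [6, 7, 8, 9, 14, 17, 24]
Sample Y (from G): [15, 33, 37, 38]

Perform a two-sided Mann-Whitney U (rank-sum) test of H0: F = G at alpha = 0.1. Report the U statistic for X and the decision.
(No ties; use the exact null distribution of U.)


Step 1: Combine and sort all 11 observations; assign midranks.
sorted (value, group): (6,X), (7,X), (8,X), (9,X), (14,X), (15,Y), (17,X), (24,X), (33,Y), (37,Y), (38,Y)
ranks: 6->1, 7->2, 8->3, 9->4, 14->5, 15->6, 17->7, 24->8, 33->9, 37->10, 38->11
Step 2: Rank sum for X: R1 = 1 + 2 + 3 + 4 + 5 + 7 + 8 = 30.
Step 3: U_X = R1 - n1(n1+1)/2 = 30 - 7*8/2 = 30 - 28 = 2.
       U_Y = n1*n2 - U_X = 28 - 2 = 26.
Step 4: No ties, so the exact null distribution of U (based on enumerating the C(11,7) = 330 equally likely rank assignments) gives the two-sided p-value.
Step 5: p-value = 0.024242; compare to alpha = 0.1. reject H0.

U_X = 2, p = 0.024242, reject H0 at alpha = 0.1.


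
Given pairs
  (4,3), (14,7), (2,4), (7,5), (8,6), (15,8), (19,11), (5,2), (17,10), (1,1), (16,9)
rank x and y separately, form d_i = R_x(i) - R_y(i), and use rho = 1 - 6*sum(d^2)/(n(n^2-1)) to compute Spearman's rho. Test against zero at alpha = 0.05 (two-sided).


Step 1: Rank x and y separately (midranks; no ties here).
rank(x): 4->3, 14->7, 2->2, 7->5, 8->6, 15->8, 19->11, 5->4, 17->10, 1->1, 16->9
rank(y): 3->3, 7->7, 4->4, 5->5, 6->6, 8->8, 11->11, 2->2, 10->10, 1->1, 9->9
Step 2: d_i = R_x(i) - R_y(i); compute d_i^2.
  (3-3)^2=0, (7-7)^2=0, (2-4)^2=4, (5-5)^2=0, (6-6)^2=0, (8-8)^2=0, (11-11)^2=0, (4-2)^2=4, (10-10)^2=0, (1-1)^2=0, (9-9)^2=0
sum(d^2) = 8.
Step 3: rho = 1 - 6*8 / (11*(11^2 - 1)) = 1 - 48/1320 = 0.963636.
Step 4: Under H0, t = rho * sqrt((n-2)/(1-rho^2)) = 10.8186 ~ t(9).
Step 5: Two-sided p-value from the t-distribution with 9 df = 0.000002.
Step 6: alpha = 0.05. reject H0.

rho = 0.9636, p = 0.000002, reject H0 at alpha = 0.05.


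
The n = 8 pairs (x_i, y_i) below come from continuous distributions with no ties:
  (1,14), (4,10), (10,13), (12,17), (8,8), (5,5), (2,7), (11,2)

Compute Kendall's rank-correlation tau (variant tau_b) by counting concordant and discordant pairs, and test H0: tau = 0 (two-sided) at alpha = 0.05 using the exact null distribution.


Step 1: Enumerate the 28 unordered pairs (i,j) with i<j and classify each by sign(x_j-x_i) * sign(y_j-y_i).
  (1,2):dx=+3,dy=-4->D; (1,3):dx=+9,dy=-1->D; (1,4):dx=+11,dy=+3->C; (1,5):dx=+7,dy=-6->D
  (1,6):dx=+4,dy=-9->D; (1,7):dx=+1,dy=-7->D; (1,8):dx=+10,dy=-12->D; (2,3):dx=+6,dy=+3->C
  (2,4):dx=+8,dy=+7->C; (2,5):dx=+4,dy=-2->D; (2,6):dx=+1,dy=-5->D; (2,7):dx=-2,dy=-3->C
  (2,8):dx=+7,dy=-8->D; (3,4):dx=+2,dy=+4->C; (3,5):dx=-2,dy=-5->C; (3,6):dx=-5,dy=-8->C
  (3,7):dx=-8,dy=-6->C; (3,8):dx=+1,dy=-11->D; (4,5):dx=-4,dy=-9->C; (4,6):dx=-7,dy=-12->C
  (4,7):dx=-10,dy=-10->C; (4,8):dx=-1,dy=-15->C; (5,6):dx=-3,dy=-3->C; (5,7):dx=-6,dy=-1->C
  (5,8):dx=+3,dy=-6->D; (6,7):dx=-3,dy=+2->D; (6,8):dx=+6,dy=-3->D; (7,8):dx=+9,dy=-5->D
Step 2: C = 14, D = 14, total pairs = 28.
Step 3: tau = (C - D)/(n(n-1)/2) = (14 - 14)/28 = 0.000000.
Step 4: Exact two-sided p-value (enumerate n! = 40320 permutations of y under H0): p = 1.000000.
Step 5: alpha = 0.05. fail to reject H0.

tau_b = 0.0000 (C=14, D=14), p = 1.000000, fail to reject H0.


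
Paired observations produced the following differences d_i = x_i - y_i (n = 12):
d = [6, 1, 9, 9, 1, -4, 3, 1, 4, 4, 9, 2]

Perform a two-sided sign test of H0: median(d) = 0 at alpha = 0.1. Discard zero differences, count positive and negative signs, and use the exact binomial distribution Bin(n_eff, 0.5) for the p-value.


Step 1: Discard zero differences. Original n = 12; n_eff = number of nonzero differences = 12.
Nonzero differences (with sign): +6, +1, +9, +9, +1, -4, +3, +1, +4, +4, +9, +2
Step 2: Count signs: positive = 11, negative = 1.
Step 3: Under H0: P(positive) = 0.5, so the number of positives S ~ Bin(12, 0.5).
Step 4: Two-sided exact p-value = sum of Bin(12,0.5) probabilities at or below the observed probability = 0.006348.
Step 5: alpha = 0.1. reject H0.

n_eff = 12, pos = 11, neg = 1, p = 0.006348, reject H0.


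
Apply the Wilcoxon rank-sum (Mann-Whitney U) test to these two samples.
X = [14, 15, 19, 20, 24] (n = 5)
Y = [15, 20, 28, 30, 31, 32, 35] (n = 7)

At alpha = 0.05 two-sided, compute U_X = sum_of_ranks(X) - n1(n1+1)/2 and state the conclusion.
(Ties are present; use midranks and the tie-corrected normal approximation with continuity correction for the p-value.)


Step 1: Combine and sort all 12 observations; assign midranks.
sorted (value, group): (14,X), (15,X), (15,Y), (19,X), (20,X), (20,Y), (24,X), (28,Y), (30,Y), (31,Y), (32,Y), (35,Y)
ranks: 14->1, 15->2.5, 15->2.5, 19->4, 20->5.5, 20->5.5, 24->7, 28->8, 30->9, 31->10, 32->11, 35->12
Step 2: Rank sum for X: R1 = 1 + 2.5 + 4 + 5.5 + 7 = 20.
Step 3: U_X = R1 - n1(n1+1)/2 = 20 - 5*6/2 = 20 - 15 = 5.
       U_Y = n1*n2 - U_X = 35 - 5 = 30.
Step 4: Ties are present, so use the tie-corrected normal approximation (with continuity correction) for the p-value.
Step 5: p-value = 0.050507; compare to alpha = 0.05. fail to reject H0.

U_X = 5, p = 0.050507, fail to reject H0 at alpha = 0.05.


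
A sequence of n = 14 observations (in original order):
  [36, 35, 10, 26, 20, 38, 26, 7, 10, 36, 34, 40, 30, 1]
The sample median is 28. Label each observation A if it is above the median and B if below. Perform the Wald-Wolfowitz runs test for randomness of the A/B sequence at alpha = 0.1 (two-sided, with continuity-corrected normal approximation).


Step 1: Compute median = 28; label A = above, B = below.
Labels in order: AABBBABBBAAAAB  (n_A = 7, n_B = 7)
Step 2: Count runs R = 6.
Step 3: Under H0 (random ordering), E[R] = 2*n_A*n_B/(n_A+n_B) + 1 = 2*7*7/14 + 1 = 8.0000.
        Var[R] = 2*n_A*n_B*(2*n_A*n_B - n_A - n_B) / ((n_A+n_B)^2 * (n_A+n_B-1)) = 8232/2548 = 3.2308.
        SD[R] = 1.7974.
Step 4: Continuity-corrected z = (R + 0.5 - E[R]) / SD[R] = (6 + 0.5 - 8.0000) / 1.7974 = -0.8345.
Step 5: Two-sided p-value via normal approximation = 2*(1 - Phi(|z|)) = 0.403986.
Step 6: alpha = 0.1. fail to reject H0.

R = 6, z = -0.8345, p = 0.403986, fail to reject H0.
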